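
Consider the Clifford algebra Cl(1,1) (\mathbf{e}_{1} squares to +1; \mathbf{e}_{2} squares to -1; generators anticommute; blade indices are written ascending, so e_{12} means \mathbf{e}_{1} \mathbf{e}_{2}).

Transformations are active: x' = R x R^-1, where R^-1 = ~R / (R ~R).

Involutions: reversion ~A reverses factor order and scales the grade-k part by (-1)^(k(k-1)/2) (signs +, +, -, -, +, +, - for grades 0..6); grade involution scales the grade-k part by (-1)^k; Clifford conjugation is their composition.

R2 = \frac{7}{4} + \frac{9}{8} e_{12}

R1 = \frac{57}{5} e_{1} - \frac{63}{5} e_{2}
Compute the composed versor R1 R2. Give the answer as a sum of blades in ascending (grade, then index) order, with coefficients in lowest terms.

Distribute over the terms of R1 (each basis-blade product reordered to ascending indices, repeated generators contracted through their squares):
(\frac{57}{5} e_{1}) R2 = \frac{399}{20} e_{1} + \frac{513}{40} e_{2}
(-\frac{63}{5} e_{2}) R2 = -\frac{567}{40} e_{1} - \frac{441}{20} e_{2}
Summing the partial products and collecting blades:
Answer: \frac{231}{40} e_{1} - \frac{369}{40} e_{2}


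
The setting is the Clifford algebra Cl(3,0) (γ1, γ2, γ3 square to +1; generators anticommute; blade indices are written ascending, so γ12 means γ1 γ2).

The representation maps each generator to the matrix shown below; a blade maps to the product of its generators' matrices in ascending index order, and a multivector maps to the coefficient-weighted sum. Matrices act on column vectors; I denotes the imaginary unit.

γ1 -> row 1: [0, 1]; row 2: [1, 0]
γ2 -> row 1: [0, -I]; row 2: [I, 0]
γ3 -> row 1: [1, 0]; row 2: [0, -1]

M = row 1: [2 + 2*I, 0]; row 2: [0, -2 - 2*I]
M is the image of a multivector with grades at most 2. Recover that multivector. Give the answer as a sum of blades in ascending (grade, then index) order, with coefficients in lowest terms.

Method: 1, rho(γ1), rho(γ2), rho(γ3) form a trace-orthogonal basis of the 2x2 complex matrices (tr(X Y) = 2 if X = Y, else 0), so M = m0*1 + m1*rho(γ1) + m2*rho(γ2) + m3*rho(γ3) with m0 = tr(M)/2 = 0, m1 = tr(M rho(γ1))/2 = 0, m2 = tr(M rho(γ2))/2 = 0, m3 = tr(M rho(γ3))/2 = 2 + 2*I.
Multiplying table entries, the bivector images are rho(γ12) = I*rho(γ3), rho(γ13) = -I*rho(γ2), rho(γ23) = I*rho(γ1); with real blade coefficients the real parts of m0..m3 are the coefficients of 1, γ1, γ2, γ3 and the imaginary parts give the bivectors (γ23: Im m1, γ13: -Im m2, γ12: Im m3).
Answer: 2*γ3 + 2*γ12


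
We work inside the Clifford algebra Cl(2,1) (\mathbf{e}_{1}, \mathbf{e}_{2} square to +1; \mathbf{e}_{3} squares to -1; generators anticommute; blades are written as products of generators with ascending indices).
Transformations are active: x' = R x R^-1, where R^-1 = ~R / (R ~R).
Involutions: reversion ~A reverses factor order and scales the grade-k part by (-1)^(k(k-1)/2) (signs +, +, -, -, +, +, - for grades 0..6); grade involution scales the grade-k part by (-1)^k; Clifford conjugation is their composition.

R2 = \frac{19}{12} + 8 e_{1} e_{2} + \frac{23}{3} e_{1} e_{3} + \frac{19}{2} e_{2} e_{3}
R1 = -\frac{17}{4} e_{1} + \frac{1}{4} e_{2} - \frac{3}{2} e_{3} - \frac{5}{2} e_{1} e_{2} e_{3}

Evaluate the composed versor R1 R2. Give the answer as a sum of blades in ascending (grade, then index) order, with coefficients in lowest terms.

Distribute over the terms of R1 (each basis-blade product reordered to ascending indices, repeated generators contracted through their squares):
(-\frac{17}{4} e_{1}) R2 = -\frac{323}{48} e_{1} - 34 e_{2} - \frac{391}{12} e_{3} - \frac{323}{8} e_{1} e_{2} e_{3}
(\frac{1}{4} e_{2}) R2 = -2 e_{1} + \frac{19}{48} e_{2} + \frac{19}{8} e_{3} - \frac{23}{12} e_{1} e_{2} e_{3}
(-\frac{3}{2} e_{3}) R2 = -\frac{23}{2} e_{1} - \frac{57}{4} e_{2} - \frac{19}{8} e_{3} - 12 e_{1} e_{2} e_{3}
(-\frac{5}{2} e_{1} e_{2} e_{3}) R2 = -\frac{95}{4} e_{1} + \frac{115}{6} e_{2} + 20 e_{3} - \frac{95}{24} e_{1} e_{2} e_{3}
Summing the partial products and collecting blades:
Answer: -\frac{2111}{48} e_{1} - \frac{459}{16} e_{2} - \frac{151}{12} e_{3} - \frac{233}{4} e_{1} e_{2} e_{3}


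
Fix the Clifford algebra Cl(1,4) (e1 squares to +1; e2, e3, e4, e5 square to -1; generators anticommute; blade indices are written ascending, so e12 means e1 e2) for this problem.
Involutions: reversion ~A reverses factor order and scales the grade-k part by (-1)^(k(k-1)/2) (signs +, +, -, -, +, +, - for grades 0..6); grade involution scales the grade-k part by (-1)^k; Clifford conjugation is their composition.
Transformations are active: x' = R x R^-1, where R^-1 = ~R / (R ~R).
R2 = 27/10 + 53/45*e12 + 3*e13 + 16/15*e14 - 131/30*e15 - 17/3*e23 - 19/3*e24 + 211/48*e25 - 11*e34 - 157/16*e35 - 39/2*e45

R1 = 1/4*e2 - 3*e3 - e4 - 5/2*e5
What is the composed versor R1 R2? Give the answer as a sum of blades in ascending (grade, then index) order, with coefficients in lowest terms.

Distribute over the terms of R1 (each basis-blade product reordered to ascending indices, repeated generators contracted through their squares):
(1/4*e2) R2 = 53/180*e1 + 27/40*e2 + 17/12*e3 + 19/12*e4 - 211/192*e5 - 3/4*e123 - 4/15*e124 + 131/120*e125 - 11/4*e234 - 157/64*e235 - 39/8*e245
(-3*e3) R2 = -9*e1 + 17*e2 - 81/10*e3 - 33*e4 - 471/16*e5 - 53/15*e123 + 16/5*e134 - 131/10*e135 - 19*e234 + 211/16*e235 + 117/2*e345
(-e4) R2 = -16/15*e1 + 19/3*e2 + 11*e3 - 27/10*e4 - 39/2*e5 - 53/45*e124 - 3*e134 - 131/30*e145 + 17/3*e234 + 211/48*e245 - 157/16*e345
(-5/2*e5) R2 = 131/12*e1 - 1055/96*e2 + 785/32*e3 + 195/4*e4 - 27/4*e5 - 53/18*e125 - 15/2*e135 - 8/3*e145 + 85/6*e235 + 95/6*e245 + 55/2*e345
Summing the partial products and collecting blades:
Answer: 103/90*e1 + 2083/160*e2 + 13847/480*e3 + 439/30*e4 - 10903/192*e5 - 257/60*e123 - 13/9*e124 - 667/360*e125 + 1/5*e134 - 103/5*e135 - 211/30*e145 - 193/12*e234 + 4781/192*e235 + 737/48*e245 + 1219/16*e345


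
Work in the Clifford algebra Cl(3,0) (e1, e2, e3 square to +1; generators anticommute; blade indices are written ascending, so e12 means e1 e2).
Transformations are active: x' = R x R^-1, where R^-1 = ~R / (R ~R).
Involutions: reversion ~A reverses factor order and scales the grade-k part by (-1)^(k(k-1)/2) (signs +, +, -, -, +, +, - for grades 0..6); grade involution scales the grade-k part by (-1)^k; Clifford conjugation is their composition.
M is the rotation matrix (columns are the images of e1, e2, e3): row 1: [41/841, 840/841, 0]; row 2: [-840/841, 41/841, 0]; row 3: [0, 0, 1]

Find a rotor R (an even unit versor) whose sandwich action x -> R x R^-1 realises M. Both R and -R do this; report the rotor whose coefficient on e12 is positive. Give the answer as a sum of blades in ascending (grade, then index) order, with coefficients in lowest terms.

Method: write R = a + b12*e12 + b13*e13 + b23*e23 with a^2 + b12^2 + b13^2 + b23^2 = 1 (so R^-1 = ~R). Expanding the columns R e_j ~R gives tr M = 4a^2 - 1 and, from the antisymmetric part, M21 - M12 = -4a*b12, M13 - M31 = 4a*b13, M32 - M23 = -4a*b23.
Here tr M = 923/841, so a^2 = (1 + tr M)/4 = 441/841 and a = ±21/29. Taking a = 21/29: M21 - M12 = -1680/841, M13 - M31 = 0, M32 - M23 = 0, giving b12 = 20/29, b13 = 0, b23 = 0, i.e. R = 21/29 + 20/29*e12.
Its e12 coefficient is already positive.
Answer: 21/29 + 20/29*e12. Recall the cover is two-to-one: with M of trace 923/841, both preimages act alike, and the stated e12 sign chooses the sheet.


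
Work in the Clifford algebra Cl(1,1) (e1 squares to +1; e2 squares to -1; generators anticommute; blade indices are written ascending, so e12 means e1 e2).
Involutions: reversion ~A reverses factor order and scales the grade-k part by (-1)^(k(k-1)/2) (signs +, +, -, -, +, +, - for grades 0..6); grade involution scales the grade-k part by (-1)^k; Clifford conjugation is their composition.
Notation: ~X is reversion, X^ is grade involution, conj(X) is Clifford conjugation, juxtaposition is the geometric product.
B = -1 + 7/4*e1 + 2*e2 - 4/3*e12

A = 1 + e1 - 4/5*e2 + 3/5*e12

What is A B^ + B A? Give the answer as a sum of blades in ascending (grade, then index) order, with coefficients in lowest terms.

first term: -103/20 - 29/60*e1 - 89/60*e2 - 16/3*e12
second term: 31/20 + 53/60*e1 + 311/60*e2 - 16/3*e12
Answer: -18/5 + 2/5*e1 + 37/10*e2 - 32/3*e12


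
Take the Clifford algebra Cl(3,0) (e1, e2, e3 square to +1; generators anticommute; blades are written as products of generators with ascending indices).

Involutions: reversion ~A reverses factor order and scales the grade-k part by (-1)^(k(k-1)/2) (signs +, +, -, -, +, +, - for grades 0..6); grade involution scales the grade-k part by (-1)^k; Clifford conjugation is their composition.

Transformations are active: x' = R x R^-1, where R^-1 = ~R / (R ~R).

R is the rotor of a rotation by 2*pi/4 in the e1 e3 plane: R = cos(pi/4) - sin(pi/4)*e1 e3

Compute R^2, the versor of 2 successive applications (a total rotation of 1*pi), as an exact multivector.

The rotor phase is half the rotation angle and phases add under composition, so 2 steps in the e1 e3 plane accumulate phase 2*(pi/4) = pi/2: R^2 = cos(pi/2) - sin(pi/2)*e1 e3.
cos(pi/2) = 0 and sin(pi/2) = 1, so R^2 = -e1 e3. The net rotation is 1*pi; the rotor keeps the half-angle phase exactly.
Answer: -e1 e3


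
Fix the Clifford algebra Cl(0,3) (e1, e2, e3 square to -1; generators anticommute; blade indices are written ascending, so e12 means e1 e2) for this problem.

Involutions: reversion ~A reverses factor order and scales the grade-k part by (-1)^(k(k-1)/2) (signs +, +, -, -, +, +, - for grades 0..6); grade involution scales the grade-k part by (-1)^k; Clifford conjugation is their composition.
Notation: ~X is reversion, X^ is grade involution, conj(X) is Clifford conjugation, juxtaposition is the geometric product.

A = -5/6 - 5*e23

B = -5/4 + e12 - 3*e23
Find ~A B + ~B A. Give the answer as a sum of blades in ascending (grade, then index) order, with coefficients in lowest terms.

first term: 385/24 - 5/6*e12 + 5*e13 - 15/4*e23
second term: 385/24 + 5/6*e12 - 5*e13 + 15/4*e23
Answer: 385/12


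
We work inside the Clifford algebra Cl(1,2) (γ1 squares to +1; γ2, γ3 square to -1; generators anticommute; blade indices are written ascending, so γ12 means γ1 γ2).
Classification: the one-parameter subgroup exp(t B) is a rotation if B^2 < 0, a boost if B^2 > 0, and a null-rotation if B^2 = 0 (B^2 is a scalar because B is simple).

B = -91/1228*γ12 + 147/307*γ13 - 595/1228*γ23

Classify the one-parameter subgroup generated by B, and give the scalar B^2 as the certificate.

B^2 term by term: the squares give (-91/1228)^2*(γ12)^2 + (147/307)^2*(γ13)^2 + (-595/1228)^2*(γ23)^2 = 8281/1507984*(+1) + 21609/94249*(+1) + 354025/1507984*(-1) = 0 (each basis 2-blade squares to minus the product of its generators' squares); cross terms between blades sharing an index anticommute and cancel. So B^2 = 0.
Answer: null-rotation, certificate B^2 = 0. Why this suffices: the scalar 0 survives any versor conjugation, so its sign alone determines the class however B is presented.


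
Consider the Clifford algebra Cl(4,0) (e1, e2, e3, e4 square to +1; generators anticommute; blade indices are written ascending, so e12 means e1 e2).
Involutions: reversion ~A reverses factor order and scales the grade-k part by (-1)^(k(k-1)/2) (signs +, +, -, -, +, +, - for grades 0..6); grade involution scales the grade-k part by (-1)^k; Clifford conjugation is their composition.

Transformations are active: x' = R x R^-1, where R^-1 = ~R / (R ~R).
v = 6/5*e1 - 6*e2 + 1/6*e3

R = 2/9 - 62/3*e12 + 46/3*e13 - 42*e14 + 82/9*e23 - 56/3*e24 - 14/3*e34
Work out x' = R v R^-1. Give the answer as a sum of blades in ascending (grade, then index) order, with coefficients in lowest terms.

~R = 2/9 + 62/3*e12 - 46/3*e13 + 42*e14 - 82/9*e23 + 56/3*e24 + 14/3*e34, and R ~R = 233240/81, so R^-1 = ~R / (233240/81).
R v = 5707/45*e1 + 3373/135*e2 + 4901/135*e3 - 2737/45*e4 + 4477/45*e123 - 1372/5*e124 + 7/5*e134 + 280/9*e234
Answer: 51489/17150*e1 - 81323/25725*e2 - 9818/8575*e3 + 5073/1225*e4


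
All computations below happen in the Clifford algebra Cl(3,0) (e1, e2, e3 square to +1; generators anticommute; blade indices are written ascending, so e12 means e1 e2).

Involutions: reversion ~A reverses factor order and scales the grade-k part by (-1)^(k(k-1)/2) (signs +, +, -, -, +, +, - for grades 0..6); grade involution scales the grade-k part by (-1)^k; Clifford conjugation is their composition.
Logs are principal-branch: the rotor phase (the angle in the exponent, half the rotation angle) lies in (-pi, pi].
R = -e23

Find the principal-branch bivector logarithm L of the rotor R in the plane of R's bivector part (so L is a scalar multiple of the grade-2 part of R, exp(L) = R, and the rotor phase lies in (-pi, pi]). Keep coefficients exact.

The scalar part of R is 0, so the principal-branch rotor phase is pinned; divide the bivector part by its sine to get the unit plane — L is the phase times that plane.
Concretely: cos(phase) = 0 gives phase = ±pi/2, and since phase/sin(phase) is even the sign is immaterial: L = (phase/sin(phase)) * <R>_2 = (pi/2) * <R>_2.
Answer: -pi/2*e23


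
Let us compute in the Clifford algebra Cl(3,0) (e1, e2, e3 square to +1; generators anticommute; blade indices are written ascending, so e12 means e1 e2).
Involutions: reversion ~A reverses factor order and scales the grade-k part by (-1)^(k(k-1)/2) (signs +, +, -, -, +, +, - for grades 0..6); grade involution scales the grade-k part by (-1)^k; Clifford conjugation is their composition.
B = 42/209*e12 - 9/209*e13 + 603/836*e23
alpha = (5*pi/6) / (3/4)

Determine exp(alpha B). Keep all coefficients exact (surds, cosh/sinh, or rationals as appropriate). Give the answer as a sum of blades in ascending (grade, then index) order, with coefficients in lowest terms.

B^2 term by term: the squares give (42/209)^2*(e12)^2 + (-9/209)^2*(e13)^2 + (603/836)^2*(e23)^2 = 1764/43681*(-1) + 81/43681*(-1) + 363609/698896*(-1) = -9/16 (each basis 2-blade squares to minus the product of its generators' squares); cross terms between blades sharing an index anticommute and cancel. So B^2 = -9/16.
B^2 = -9/16 — a negative square means the series sums to a rotation: l = 3/4, alpha*l = 5*pi/6, so exp(alpha B) = cos(5*pi/6) + (sin(5*pi/6)/(3/4))*B = -sqrt(3)/2 + (2/3)*B.
Answer: -sqrt(3)/2 + 28/209*e12 - 6/209*e13 + 201/418*e23


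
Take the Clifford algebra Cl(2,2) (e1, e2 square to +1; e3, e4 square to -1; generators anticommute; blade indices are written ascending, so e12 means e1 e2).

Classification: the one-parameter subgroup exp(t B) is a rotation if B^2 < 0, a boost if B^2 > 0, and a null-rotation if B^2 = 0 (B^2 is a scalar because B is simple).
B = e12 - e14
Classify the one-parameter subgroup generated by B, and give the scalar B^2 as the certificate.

B^2 term by term: the squares give (1)^2*(e12)^2 + (-1)^2*(e14)^2 = 1*(-1) + 1*(+1) = 0 (each basis 2-blade squares to minus the product of its generators' squares); cross terms between blades sharing an index anticommute and cancel. So B^2 = 0.
Answer: null-rotation, certificate B^2 = 0. Check the certificate: B^2 = 0, and that sign is decisive whatever form B takes.


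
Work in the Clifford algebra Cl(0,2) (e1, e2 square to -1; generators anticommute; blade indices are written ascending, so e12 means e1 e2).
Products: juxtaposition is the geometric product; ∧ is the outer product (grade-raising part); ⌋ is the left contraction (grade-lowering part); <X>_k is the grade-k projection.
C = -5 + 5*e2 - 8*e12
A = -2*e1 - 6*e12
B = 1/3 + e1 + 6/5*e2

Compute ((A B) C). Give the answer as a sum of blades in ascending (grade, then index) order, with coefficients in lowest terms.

step 1: 2 + 98/15*e1 - 6*e2 - 22/5*e12
step 2: -76/5 + 112/3*e1 + 1384/15*e2 + 116/3*e12
Answer: -76/5 + 112/3*e1 + 1384/15*e2 + 116/3*e12


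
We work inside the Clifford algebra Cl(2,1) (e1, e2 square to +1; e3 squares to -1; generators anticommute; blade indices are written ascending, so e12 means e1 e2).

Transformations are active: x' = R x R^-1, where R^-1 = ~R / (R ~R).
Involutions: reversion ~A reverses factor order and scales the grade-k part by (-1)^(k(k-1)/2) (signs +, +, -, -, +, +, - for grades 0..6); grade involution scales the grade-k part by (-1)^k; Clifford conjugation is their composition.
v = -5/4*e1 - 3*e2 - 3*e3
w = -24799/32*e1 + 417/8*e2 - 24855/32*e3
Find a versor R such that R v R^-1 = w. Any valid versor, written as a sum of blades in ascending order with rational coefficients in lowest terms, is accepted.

Why this works: both vectors square to 25/16, so q(v) = q(w) and R = v + w = -24839/32*e1 + 393/8*e2 - 24951/32*e3 carries v to w — its own direction survives, the complement (v - w)/2 flips.
Answer: -24839/32*e1 + 393/8*e2 - 24951/32*e3


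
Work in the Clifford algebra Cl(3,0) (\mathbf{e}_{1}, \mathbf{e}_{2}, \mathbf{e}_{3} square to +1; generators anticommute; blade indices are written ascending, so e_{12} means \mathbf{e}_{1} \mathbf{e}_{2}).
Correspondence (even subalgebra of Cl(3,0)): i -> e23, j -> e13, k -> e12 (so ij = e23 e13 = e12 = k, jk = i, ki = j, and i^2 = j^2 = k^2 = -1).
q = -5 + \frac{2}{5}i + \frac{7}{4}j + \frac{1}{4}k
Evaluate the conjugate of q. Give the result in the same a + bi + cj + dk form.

In blades: q = -5 + \frac{1}{4} e_{12} + \frac{7}{4} e_{13} + \frac{2}{5} e_{23}.
Quaternion conjugation is reversion on the even subalgebra: the scalar is fixed and every grade-2 blade flips sign, giving -5 - \frac{1}{4} e_{12} - \frac{7}{4} e_{13} - \frac{2}{5} e_{23}; translating back:
Answer: -5 - \frac{2}{5}i - \frac{7}{4}j - \frac{1}{4}k


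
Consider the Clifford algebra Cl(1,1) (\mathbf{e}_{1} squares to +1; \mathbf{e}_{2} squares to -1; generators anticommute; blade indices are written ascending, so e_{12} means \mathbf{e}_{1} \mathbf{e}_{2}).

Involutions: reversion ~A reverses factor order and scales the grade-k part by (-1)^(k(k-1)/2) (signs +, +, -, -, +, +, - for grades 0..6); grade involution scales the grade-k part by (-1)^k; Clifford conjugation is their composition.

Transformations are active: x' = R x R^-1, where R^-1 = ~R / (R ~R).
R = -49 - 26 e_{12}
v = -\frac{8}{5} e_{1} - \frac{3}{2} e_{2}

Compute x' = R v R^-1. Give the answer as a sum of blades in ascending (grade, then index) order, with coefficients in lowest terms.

~R = -49 + 26 e_{12}, and R ~R = 1725, so R^-1 = ~R / (1725).
R v = \frac{197}{5} e_{1} + \frac{319}{10} e_{2}
Answer: -\frac{5506}{8625} e_{1} - \frac{5387}{17250} e_{2}


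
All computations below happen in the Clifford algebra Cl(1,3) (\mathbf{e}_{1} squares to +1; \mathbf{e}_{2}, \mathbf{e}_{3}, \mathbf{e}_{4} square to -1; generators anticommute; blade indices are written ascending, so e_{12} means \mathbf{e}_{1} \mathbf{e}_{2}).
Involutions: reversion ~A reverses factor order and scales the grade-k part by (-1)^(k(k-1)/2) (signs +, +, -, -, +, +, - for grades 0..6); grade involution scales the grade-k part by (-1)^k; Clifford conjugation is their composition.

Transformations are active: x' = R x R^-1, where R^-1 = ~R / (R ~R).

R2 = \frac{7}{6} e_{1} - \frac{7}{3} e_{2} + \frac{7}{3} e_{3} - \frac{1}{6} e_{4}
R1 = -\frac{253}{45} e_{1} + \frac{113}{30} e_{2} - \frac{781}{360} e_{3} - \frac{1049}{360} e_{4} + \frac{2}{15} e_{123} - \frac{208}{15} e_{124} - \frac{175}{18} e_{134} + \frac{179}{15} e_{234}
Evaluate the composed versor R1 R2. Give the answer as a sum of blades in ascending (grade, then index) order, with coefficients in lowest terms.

Distribute over the terms of R2 (each basis-blade product reordered to ascending indices, repeated generators contracted through their squares):
R1 (\frac{7}{6} e_{1}) = -\frac{1771}{270} - \frac{791}{180} e_{12} + \frac{5467}{2160} e_{13} + \frac{7343}{2160} e_{14} + \frac{7}{45} e_{23} - \frac{728}{45} e_{24} - \frac{1225}{108} e_{34} - \frac{1253}{90} e_{1234}
R1 (-\frac{7}{3} e_{2}) = \frac{791}{90} + \frac{1771}{135} e_{12} - \frac{14}{45} e_{13} + \frac{1456}{45} e_{14} - \frac{5467}{1080} e_{23} - \frac{7343}{1080} e_{24} + \frac{1253}{45} e_{34} + \frac{1225}{54} e_{1234}
R1 (\frac{7}{3} e_{3}) = \frac{5467}{1080} - \frac{14}{45} e_{12} - \frac{1771}{135} e_{13} - \frac{1225}{54} e_{14} + \frac{791}{90} e_{23} + \frac{1253}{45} e_{24} + \frac{7343}{1080} e_{34} + \frac{1456}{45} e_{1234}
R1 (-\frac{1}{6} e_{4}) = -\frac{1049}{2160} - \frac{104}{45} e_{12} - \frac{175}{108} e_{13} + \frac{253}{270} e_{14} + \frac{179}{90} e_{23} - \frac{113}{180} e_{24} + \frac{781}{2160} e_{34} - \frac{1}{45} e_{1234}
Summing the partial products and collecting blades:
Answer: \frac{14701}{2160} + \frac{659}{108} e_{12} - \frac{27041}{2160} e_{13} + \frac{2017}{144} e_{14} + \frac{6341}{1080} e_{23} + \frac{4579}{1080} e_{24} + \frac{1893}{80} e_{34} + \frac{5548}{135} e_{1234}


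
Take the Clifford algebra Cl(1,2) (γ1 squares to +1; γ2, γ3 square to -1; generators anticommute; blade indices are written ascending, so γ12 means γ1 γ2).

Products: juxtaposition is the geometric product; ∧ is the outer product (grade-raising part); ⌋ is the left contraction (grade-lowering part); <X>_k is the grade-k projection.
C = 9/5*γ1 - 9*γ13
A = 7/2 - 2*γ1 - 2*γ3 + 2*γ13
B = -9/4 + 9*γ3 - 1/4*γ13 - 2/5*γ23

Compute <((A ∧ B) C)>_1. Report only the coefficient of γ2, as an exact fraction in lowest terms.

step 1: -63/8 + 9/2*γ1 + 36*γ3 - 187/8*γ13 - 7/5*γ23 + 4/5*γ123
step 2: 8739/40 - 13527/40*γ1 + 36/5*γ2 + 63/40*γ3 - 63/5*γ12 + 243/40*γ13 + 36/25*γ23 - 63/25*γ123
step 3: -13527/40*γ1 + 36/5*γ2 + 63/40*γ3
Answer: 36/5


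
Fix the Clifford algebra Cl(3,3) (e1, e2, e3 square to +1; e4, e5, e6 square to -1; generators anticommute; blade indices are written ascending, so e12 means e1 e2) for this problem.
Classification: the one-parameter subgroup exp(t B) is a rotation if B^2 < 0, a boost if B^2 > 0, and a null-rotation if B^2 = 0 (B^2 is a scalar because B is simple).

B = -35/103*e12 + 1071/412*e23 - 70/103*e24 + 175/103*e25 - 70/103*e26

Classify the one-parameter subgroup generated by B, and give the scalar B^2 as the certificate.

B^2 term by term: the squares give (-35/103)^2*(e12)^2 + (1071/412)^2*(e23)^2 + (-70/103)^2*(e24)^2 + (175/103)^2*(e25)^2 + (-70/103)^2*(e26)^2 = 1225/10609*(-1) + 1147041/169744*(-1) + 4900/10609*(+1) + 30625/10609*(+1) + 4900/10609*(+1) = -49/16 (each basis 2-blade squares to minus the product of its generators' squares); cross terms between blades sharing an index anticommute and cancel. So B^2 = -49/16.
Answer: rotation, certificate B^2 = -49/16. One invariant decides it: the square -49/16 survives every conjugation, and its sign is exactly the classification.


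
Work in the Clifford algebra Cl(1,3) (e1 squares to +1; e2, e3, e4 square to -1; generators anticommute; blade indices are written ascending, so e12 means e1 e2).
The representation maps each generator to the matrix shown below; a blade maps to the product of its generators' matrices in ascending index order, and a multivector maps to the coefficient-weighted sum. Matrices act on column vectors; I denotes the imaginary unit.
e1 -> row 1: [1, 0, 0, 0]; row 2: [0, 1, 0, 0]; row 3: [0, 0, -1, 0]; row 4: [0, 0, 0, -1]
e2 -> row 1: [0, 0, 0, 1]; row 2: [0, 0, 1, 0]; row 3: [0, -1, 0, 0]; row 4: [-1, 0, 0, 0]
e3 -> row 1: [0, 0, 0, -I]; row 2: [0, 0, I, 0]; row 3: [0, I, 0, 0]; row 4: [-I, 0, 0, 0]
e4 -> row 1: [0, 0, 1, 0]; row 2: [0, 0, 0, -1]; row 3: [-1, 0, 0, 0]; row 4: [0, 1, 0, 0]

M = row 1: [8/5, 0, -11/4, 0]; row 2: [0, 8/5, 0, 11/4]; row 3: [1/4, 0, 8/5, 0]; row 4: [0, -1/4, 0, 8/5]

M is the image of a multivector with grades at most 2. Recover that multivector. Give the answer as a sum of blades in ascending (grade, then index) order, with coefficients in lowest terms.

Method: the blade images are trace-orthogonal — tr(rho(e_A) rho(e_B)^-1) = 4 if A = B and 0 otherwise — and rho(e_A)^-1 = (e_A)^2 * rho(e_A) with (e_A)^2 = +1 or -1, so the coefficient of e_A in the preimage is (e_A)^2 * tr(M rho(e_A))/4.
Nonzero projections over blades of grade <= 2: 1: (1)^2 = +1, tr(M 1) = 32/5, coefficient 8/5; e4: (e4)^2 = -1, tr(M rho(e4)) = 6, coefficient -3/2; e14: (e14)^2 = +1, tr(M rho(e14)) = -5, coefficient -5/4. Every other blade of grade <= 2 projects to 0.
Answer: 8/5 - 3/2*e4 - 5/4*e14


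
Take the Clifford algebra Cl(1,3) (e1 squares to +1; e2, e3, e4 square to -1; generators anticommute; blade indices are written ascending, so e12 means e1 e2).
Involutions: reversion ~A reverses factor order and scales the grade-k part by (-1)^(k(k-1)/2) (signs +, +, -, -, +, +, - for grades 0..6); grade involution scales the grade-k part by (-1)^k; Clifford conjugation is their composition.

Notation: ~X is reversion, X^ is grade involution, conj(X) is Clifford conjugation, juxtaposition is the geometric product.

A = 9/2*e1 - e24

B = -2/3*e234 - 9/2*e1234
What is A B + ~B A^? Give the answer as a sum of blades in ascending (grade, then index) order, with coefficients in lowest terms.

first term: 2/3*e3 + 9/2*e13 - 81/4*e234 - 3*e1234
second term: -2/3*e3 + 9/2*e13 - 81/4*e234 + 3*e1234
Answer: 9*e13 - 81/2*e234


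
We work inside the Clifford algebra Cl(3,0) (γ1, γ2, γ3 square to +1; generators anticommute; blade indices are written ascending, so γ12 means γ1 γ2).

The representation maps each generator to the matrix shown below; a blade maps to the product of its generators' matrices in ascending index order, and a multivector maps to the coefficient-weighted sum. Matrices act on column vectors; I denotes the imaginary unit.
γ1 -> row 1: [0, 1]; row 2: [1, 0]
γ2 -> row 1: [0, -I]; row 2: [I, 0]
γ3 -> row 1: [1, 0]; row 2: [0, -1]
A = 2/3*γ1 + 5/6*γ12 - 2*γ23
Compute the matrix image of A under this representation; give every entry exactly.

Bivector images (products of the table entries): rho(γ12) = rho(γ1)rho(γ2) = row 1: [I, 0]; row 2: [0, -I]; rho(γ23) = rho(γ2)rho(γ3) = row 1: [0, I]; row 2: [I, 0].
M = (2/3)*rho(γ1) + (5/6)*rho(γ12) + (-2)*rho(γ23), summed entrywise:
Answer: row 1: [5*I/6, 2/3 - 2*I]; row 2: [2/3 - 2*I, -5*I/6]


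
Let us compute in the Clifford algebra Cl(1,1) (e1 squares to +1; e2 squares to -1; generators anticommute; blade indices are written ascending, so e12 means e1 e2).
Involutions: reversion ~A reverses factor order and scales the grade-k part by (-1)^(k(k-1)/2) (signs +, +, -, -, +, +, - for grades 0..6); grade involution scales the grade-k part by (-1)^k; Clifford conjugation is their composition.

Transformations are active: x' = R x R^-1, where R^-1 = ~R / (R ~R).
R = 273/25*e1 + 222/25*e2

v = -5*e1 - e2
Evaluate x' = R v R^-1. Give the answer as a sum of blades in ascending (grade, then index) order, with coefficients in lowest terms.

~R = 273/25*e1 + 222/25*e2, and R ~R = 5049/125, so R^-1 = ~R / (5049/125).
R v = -1143/25 + 837/25*e12
Answer: -18439/935*e1 - 17861/935*e2


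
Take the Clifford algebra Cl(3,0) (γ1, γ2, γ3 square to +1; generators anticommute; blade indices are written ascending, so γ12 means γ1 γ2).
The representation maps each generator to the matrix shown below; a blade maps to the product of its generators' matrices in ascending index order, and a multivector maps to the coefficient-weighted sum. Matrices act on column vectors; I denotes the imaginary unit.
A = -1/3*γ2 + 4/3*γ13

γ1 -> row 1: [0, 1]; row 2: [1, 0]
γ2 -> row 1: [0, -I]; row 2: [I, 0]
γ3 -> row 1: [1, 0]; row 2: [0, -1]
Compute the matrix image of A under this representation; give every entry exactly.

Bivector images (products of the table entries): rho(γ13) = rho(γ1)rho(γ3) = row 1: [0, -1]; row 2: [1, 0].
M = (-1/3)*rho(γ2) + (4/3)*rho(γ13), summed entrywise:
Answer: row 1: [0, -4/3 + I/3]; row 2: [4/3 - I/3, 0]


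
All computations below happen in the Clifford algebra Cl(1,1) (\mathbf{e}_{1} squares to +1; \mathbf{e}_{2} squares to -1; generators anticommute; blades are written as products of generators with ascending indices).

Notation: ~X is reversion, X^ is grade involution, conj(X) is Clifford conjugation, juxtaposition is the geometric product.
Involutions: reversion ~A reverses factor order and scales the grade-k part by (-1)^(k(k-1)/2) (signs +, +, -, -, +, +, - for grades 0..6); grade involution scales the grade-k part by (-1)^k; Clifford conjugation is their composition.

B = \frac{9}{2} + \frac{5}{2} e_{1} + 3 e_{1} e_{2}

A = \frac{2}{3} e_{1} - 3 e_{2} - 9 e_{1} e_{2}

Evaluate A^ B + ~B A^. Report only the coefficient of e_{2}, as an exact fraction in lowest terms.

first term: -\frac{86}{3} + 6 e_{1} + 34 e_{2} - 48 e_{1} e_{2}
second term: \frac{76}{3} + 6 e_{1} - 11 e_{2} - 33 e_{1} e_{2}
Answer: 23


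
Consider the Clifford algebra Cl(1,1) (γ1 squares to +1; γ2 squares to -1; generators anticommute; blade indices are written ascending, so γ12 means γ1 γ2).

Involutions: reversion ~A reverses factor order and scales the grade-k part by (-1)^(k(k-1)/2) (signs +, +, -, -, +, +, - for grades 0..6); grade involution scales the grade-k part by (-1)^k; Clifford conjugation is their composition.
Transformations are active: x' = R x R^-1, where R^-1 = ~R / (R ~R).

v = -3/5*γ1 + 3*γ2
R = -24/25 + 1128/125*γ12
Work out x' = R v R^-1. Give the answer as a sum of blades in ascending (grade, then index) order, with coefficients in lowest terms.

~R = -24/25 - 1128/125*γ12, and R ~R = -1257984/15625, so R^-1 = ~R / (-1257984/15625).
R v = -3312/125*γ1 + 1584/625*γ2
Answer: -29/910*γ1 - 535/182*γ2


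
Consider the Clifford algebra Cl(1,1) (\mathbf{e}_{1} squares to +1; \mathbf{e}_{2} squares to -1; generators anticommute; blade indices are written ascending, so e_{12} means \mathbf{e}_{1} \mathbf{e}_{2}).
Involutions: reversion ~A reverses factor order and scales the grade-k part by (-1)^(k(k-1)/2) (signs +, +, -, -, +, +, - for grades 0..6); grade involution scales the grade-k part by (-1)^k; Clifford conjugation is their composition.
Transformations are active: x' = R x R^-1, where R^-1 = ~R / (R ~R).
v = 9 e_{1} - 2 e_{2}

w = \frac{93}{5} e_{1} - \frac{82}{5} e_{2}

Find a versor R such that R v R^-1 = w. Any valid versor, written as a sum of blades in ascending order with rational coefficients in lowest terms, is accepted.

Since q(v) = q(w) = 77, the sum R = v + w = \frac{138}{5} e_{1} - \frac{92}{5} e_{2} does the job whenever invertible.
Answer: \frac{138}{5} e_{1} - \frac{92}{5} e_{2}


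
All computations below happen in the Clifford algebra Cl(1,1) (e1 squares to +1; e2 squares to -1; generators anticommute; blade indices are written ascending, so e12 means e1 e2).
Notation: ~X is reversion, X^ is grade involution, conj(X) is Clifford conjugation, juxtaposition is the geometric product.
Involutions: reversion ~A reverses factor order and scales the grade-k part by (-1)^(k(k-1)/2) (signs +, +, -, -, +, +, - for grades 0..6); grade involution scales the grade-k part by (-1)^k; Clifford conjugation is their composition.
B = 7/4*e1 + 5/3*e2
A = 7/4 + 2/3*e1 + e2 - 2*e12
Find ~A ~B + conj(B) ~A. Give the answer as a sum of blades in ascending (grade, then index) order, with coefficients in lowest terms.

first term: -1/2 - 13/48*e1 - 7/12*e2 - 23/36*e12
second term: 1/2 - 307/48*e1 - 77/12*e2 - 23/36*e12
Answer: -20/3*e1 - 7*e2 - 23/18*e12


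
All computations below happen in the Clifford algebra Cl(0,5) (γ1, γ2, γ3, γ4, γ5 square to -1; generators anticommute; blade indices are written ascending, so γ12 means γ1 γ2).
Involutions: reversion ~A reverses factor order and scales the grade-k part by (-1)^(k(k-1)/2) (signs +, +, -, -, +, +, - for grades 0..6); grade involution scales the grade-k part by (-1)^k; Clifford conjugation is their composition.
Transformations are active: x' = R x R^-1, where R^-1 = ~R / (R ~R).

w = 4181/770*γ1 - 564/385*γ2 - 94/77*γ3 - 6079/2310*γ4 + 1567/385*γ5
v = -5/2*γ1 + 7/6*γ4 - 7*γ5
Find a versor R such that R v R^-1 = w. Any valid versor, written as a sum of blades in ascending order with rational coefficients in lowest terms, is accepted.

Key observation: q(v) = q(w) = -1019/18 (sandwiches preserve the norm), so R = v + w = 1128/385*γ1 - 564/385*γ2 - 94/77*γ3 - 564/385*γ4 - 1128/385*γ5 works whenever it is invertible — the component of v along it is kept and (v - w)/2 reverses, sending v to w.
Answer: 1128/385*γ1 - 564/385*γ2 - 94/77*γ3 - 564/385*γ4 - 1128/385*γ5


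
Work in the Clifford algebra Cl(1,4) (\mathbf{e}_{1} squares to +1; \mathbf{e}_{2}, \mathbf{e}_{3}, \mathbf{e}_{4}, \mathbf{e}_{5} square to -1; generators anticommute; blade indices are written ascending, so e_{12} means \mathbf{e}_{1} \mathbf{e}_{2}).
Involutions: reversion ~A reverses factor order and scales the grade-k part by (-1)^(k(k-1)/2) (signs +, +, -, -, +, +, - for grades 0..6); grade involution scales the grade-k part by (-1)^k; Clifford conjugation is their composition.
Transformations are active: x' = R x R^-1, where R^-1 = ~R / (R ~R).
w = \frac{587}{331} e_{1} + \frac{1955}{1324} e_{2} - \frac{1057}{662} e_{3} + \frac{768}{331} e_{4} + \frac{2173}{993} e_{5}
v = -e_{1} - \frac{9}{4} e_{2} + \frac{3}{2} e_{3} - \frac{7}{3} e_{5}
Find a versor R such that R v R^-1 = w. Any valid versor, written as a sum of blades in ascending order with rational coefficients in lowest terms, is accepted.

Take R = v + w = \frac{256}{331} e_{1} - \frac{256}{331} e_{2} - \frac{32}{331} e_{3} + \frac{768}{331} e_{4} - \frac{48}{331} e_{5}. Because q(v) = q(w) = -\frac{1693}{144}, conjugation by R sends v exactly to w.
Answer: \frac{256}{331} e_{1} - \frac{256}{331} e_{2} - \frac{32}{331} e_{3} + \frac{768}{331} e_{4} - \frac{48}{331} e_{5}


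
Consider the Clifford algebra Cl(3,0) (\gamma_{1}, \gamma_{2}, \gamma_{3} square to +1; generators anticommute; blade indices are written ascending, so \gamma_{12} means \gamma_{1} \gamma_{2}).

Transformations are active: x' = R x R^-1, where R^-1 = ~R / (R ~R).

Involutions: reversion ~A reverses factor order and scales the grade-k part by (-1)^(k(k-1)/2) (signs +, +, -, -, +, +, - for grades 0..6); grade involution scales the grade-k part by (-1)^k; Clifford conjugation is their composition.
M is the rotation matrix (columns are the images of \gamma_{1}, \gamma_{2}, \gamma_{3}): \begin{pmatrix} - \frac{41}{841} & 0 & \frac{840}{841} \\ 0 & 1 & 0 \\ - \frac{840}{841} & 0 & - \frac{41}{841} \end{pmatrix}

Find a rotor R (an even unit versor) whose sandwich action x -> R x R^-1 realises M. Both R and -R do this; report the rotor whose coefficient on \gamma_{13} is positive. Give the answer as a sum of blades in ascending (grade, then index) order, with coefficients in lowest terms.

Method: write R = a + b12*\gamma_{12} + b13*\gamma_{13} + b23*\gamma_{23} with a^2 + b12^2 + b13^2 + b23^2 = 1 (so R^-1 = ~R). Expanding the columns R e_j ~R gives tr M = 4a^2 - 1 and, from the antisymmetric part, M21 - M12 = -4a*b12, M13 - M31 = 4a*b13, M32 - M23 = -4a*b23.
Here tr M = \frac{759}{841}, so a^2 = (1 + tr M)/4 = \frac{400}{841} and a = ±\frac{20}{29}. Taking a = \frac{20}{29}: M21 - M12 = 0, M13 - M31 = \frac{1680}{841}, M32 - M23 = 0, giving b12 = 0, b13 = \frac{21}{29}, b23 = 0, i.e. R = \frac{20}{29} + \frac{21}{29} \gamma_{13}.
Its \gamma_{13} coefficient is already positive.
Answer: \frac{20}{29} + \frac{21}{29} \gamma_{13}. Sheet selection: the two-to-one cover makes ±R indistinguishable at the matrix level (trace \frac{759}{841}), so uniqueness comes from the required sign on \gamma_{13}.


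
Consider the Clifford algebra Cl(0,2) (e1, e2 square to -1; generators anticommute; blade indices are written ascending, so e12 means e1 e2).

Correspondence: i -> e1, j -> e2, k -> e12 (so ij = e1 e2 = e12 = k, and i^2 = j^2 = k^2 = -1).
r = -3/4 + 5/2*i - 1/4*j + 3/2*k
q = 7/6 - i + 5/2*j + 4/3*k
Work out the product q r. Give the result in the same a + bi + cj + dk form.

In blades: q = 7/6 - e1 + 5/2*e2 + 4/3*e12, r = -3/4 + 5/2*e1 - 1/4*e2 + 3/2*e12.
Distribute q over r term by term (generator squares from the signature, products reordered to ascending indices): (7/6)*r = -7/8 + 35/12*e1 - 7/24*e2 + 7/4*e12; (-e1)*r = 5/2 + 3/4*e1 + 3/2*e2 + 1/4*e12; (5/2*e2)*r = 5/8 + 15/4*e1 - 15/8*e2 - 25/4*e12; (4/3*e12)*r = -2 + 1/3*e1 + 10/3*e2 - e12.
Sum: 1/4 + 31/4*e1 + 8/3*e2 - 21/4*e12; translating back through the correspondence:
Answer: 1/4 + 31/4*i + 8/3*j - 21/4*k


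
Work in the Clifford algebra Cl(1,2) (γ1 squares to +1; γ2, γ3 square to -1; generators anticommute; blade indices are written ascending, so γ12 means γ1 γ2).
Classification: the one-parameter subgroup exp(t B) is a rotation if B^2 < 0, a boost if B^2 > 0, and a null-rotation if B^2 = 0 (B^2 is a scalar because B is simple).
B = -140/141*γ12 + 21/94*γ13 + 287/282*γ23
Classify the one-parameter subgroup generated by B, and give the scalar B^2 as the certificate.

B^2 term by term: the squares give (-140/141)^2*(γ12)^2 + (21/94)^2*(γ13)^2 + (287/282)^2*(γ23)^2 = 19600/19881*(+1) + 441/8836*(+1) + 82369/79524*(-1) = 0 (each basis 2-blade squares to minus the product of its generators' squares); cross terms between blades sharing an index anticommute and cancel. So B^2 = 0.
Answer: null-rotation, certificate B^2 = 0. The invariant at work: B^2 = 0 is unchanged by conjugation, hence its sign classifies the subgroup whatever basis B is written in.


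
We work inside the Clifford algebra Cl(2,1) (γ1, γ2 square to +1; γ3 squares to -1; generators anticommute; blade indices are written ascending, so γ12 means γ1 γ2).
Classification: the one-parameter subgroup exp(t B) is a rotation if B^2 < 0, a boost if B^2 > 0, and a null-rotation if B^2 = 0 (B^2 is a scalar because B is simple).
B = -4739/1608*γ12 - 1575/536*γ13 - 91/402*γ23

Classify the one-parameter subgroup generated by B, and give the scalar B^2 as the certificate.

B^2 term by term: the squares give (-4739/1608)^2*(γ12)^2 + (-1575/536)^2*(γ13)^2 + (-91/402)^2*(γ23)^2 = 22458121/2585664*(-1) + 2480625/287296*(+1) + 8281/161604*(+1) = 0 (each basis 2-blade squares to minus the product of its generators' squares); cross terms between blades sharing an index anticommute and cancel. So B^2 = 0.
Answer: null-rotation, certificate B^2 = 0. The invariant at work: B^2 = 0 is unchanged by conjugation, hence its sign classifies the subgroup whatever basis B is written in.


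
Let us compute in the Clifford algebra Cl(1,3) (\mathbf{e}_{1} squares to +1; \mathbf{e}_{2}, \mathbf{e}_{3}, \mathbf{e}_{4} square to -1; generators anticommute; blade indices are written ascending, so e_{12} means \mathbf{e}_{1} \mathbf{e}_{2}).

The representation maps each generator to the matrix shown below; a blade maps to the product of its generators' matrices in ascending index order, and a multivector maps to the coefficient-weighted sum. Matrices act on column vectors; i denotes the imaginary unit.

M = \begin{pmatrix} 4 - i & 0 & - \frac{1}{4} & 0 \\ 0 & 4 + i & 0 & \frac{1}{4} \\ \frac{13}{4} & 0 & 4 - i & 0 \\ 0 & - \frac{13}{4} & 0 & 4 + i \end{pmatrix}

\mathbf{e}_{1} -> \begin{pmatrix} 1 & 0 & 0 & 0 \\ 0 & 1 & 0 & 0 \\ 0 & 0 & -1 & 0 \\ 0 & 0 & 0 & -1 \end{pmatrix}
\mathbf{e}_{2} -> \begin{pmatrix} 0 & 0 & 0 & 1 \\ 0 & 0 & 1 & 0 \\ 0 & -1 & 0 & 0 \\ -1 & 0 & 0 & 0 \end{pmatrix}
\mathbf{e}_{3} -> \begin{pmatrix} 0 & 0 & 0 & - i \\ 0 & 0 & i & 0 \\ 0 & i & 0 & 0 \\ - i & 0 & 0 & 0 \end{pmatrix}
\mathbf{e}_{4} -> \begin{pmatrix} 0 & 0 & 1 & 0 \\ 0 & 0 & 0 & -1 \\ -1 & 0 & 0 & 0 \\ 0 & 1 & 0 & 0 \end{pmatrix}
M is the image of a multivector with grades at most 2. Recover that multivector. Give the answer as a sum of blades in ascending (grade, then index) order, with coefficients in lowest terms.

Method: the blade images are trace-orthogonal — tr(rho(e_A) rho(e_B)^-1) = 4 if A = B and 0 otherwise — and rho(e_A)^-1 = (e_A)^2 * rho(e_A) with (e_A)^2 = +1 or -1, so the coefficient of e_A in the preimage is (e_A)^2 * tr(M rho(e_A))/4.
Nonzero projections over blades of grade <= 2: 1: (1)^2 = +1, tr(M 1) = 16, coefficient 4; e_{4}: (e_{4})^2 = -1, tr(M rho(e_{4})) = 7, coefficient -\frac{7}{4}; e_{14}: (e_{14})^2 = +1, tr(M rho(e_{14})) = 6, coefficient \frac{3}{2}; e_{23}: (e_{23})^2 = -1, tr(M rho(e_{23})) = -4, coefficient 1. Every other blade of grade <= 2 projects to 0.
Answer: 4 - \frac{7}{4} e_{4} + \frac{3}{2} e_{14} + e_{23}


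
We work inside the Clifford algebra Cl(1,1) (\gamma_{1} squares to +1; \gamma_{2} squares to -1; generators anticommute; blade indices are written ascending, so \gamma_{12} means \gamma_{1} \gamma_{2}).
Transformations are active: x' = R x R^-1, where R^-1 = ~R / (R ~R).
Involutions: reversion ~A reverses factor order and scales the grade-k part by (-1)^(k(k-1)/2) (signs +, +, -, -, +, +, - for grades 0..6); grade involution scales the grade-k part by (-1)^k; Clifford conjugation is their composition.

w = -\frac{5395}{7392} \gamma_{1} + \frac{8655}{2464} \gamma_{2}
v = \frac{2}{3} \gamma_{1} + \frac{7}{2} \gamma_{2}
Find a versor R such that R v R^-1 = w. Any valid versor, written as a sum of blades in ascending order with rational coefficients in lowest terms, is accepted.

Key observation: q(v) = q(w) = -\frac{425}{36} (sandwiches preserve the norm), so R = v + w = -\frac{467}{7392} \gamma_{1} + \frac{17279}{2464} \gamma_{2} works whenever it is invertible — the component of v along it is kept and (v - w)/2 reverses, sending v to w.
Answer: -\frac{467}{7392} \gamma_{1} + \frac{17279}{2464} \gamma_{2}
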